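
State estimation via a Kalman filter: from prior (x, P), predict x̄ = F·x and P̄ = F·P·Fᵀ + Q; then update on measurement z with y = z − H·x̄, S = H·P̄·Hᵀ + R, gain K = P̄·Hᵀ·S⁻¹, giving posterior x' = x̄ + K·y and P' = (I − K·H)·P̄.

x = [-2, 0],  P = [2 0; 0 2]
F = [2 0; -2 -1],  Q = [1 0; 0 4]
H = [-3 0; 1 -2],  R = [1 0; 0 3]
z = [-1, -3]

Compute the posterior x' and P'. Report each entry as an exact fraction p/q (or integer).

x' = [26/103, 3832/2575]
P' = [11/103 4/103; 4/103 1778/2575]

x̄ = F·x = [-4, 4]
P̄ = F·P·Fᵀ + Q = [9 -8; -8 14]
y = z − H·x̄ = [-13, 9]
S = H·P̄·Hᵀ + R = [82 -75; -75 100]
K = P̄·Hᵀ·S⁻¹ = [-33/103 1/103; -12/103 -1152/2575]
x' = x̄ + K·y = [26/103, 3832/2575]
P' = (I − K·H)·P̄ = [11/103 4/103; 4/103 1778/2575]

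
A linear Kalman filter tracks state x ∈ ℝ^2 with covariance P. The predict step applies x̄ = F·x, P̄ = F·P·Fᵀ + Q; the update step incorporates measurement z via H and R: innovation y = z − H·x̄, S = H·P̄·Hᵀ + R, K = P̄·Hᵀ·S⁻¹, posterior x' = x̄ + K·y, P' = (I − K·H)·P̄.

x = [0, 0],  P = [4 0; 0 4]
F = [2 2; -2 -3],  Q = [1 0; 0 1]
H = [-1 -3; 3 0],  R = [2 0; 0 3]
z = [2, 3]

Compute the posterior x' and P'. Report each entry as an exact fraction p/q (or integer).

x' = [4395/4493, -4501/4493]
P' = [1407/4493 -527/4493; -527/4493 1149/4493]

x̄ = F·x = [0, 0]
P̄ = F·P·Fᵀ + Q = [33 -40; -40 53]
y = z − H·x̄ = [2, 3]
S = H·P̄·Hᵀ + R = [272 261; 261 300]
K = P̄·Hᵀ·S⁻¹ = [87/4493 1407/4493; -1460/4493 -527/4493]
x' = x̄ + K·y = [4395/4493, -4501/4493]
P' = (I − K·H)·P̄ = [1407/4493 -527/4493; -527/4493 1149/4493]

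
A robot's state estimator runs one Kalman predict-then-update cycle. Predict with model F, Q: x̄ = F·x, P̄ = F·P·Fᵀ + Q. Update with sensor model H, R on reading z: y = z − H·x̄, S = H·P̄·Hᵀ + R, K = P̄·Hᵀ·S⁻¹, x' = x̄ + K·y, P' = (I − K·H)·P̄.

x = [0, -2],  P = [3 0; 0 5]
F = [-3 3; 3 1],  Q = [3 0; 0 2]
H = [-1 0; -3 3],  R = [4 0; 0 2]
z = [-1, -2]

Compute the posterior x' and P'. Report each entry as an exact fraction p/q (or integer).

x' = [273/950, -151/380]
P' = [10902/3325 309/95; 309/95 131/38]

x̄ = F·x = [-6, -2]
P̄ = F·P·Fᵀ + Q = [75 -12; -12 34]
y = z − H·x̄ = [-7, -14]
S = H·P̄·Hᵀ + R = [79 261; 261 1199]
K = P̄·Hᵀ·S⁻¹ = [-5451/6650 -261/6650; -309/380 111/380]
x' = x̄ + K·y = [273/950, -151/380]
P' = (I − K·H)·P̄ = [10902/3325 309/95; 309/95 131/38]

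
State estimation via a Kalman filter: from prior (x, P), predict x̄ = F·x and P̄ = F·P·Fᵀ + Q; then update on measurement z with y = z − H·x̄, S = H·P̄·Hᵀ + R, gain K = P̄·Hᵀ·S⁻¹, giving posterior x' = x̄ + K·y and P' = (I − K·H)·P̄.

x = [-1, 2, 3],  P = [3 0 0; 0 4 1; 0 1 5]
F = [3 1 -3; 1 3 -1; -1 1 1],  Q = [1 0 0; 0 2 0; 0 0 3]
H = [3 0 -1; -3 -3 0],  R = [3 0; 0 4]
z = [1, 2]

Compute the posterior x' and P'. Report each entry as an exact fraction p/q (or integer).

x̄ = F·x = [-10, 2, 6]
P̄ = F·P·Fᵀ + Q = [71 26 -22; 26 40 6; -22 6 17]
y = z − H·x̄ = [37, -22]
S = H·P̄·Hᵀ + R = [791 -921; -921 1471]
K = P̄·Hᵀ·S⁻¹ = [38837/157660 -6873/157660; -38223/157660 -45153/157660; -15577/63064 -7695/63064]
x' = x̄ + K·y = [2315/31532, -21113/31532, -28675/63064]
P' = (I − K·H)·P̄ = [33561/78830 -28979/78830 16971/31532; -28979/78830 59081/78830 -11841/31532; 16971/31532 -11841/31532 148557/63064]

x' = [2315/31532, -21113/31532, -28675/63064]
P' = [33561/78830 -28979/78830 16971/31532; -28979/78830 59081/78830 -11841/31532; 16971/31532 -11841/31532 148557/63064]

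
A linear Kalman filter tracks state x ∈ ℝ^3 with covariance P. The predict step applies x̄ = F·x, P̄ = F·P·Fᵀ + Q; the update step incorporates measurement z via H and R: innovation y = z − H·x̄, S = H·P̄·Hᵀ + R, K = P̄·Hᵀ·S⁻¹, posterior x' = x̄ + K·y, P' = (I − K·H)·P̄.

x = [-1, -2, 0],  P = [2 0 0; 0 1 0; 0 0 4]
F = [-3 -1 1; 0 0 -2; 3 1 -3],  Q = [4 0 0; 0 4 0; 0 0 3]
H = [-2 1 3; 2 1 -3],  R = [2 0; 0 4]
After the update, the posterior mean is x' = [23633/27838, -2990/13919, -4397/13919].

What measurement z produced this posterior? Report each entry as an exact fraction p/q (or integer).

z = [-3, 2]

x̄ = F·x = [5, 0, -5]
P̄ = F·P·Fᵀ + Q = [27 -8 -31; -8 20 24; -31 24 58]
S = H·P̄·Hᵀ + R = [1200 -982; -982 850]
K = P̄·Hᵀ·S⁻¹ = [1187/13919 7295/27838; 6256/13919 6114/13919; 3204/13919 230/13919]
x' − x̄ = [-115557/27838, -2990/13919, 65198/13919] = K·y
y = (KᵀK)⁻¹·Kᵀ·(x' − x̄) = [22, -23]
z = y + H·x̄ = [22, -23] + [-25, 25] = [-3, 2]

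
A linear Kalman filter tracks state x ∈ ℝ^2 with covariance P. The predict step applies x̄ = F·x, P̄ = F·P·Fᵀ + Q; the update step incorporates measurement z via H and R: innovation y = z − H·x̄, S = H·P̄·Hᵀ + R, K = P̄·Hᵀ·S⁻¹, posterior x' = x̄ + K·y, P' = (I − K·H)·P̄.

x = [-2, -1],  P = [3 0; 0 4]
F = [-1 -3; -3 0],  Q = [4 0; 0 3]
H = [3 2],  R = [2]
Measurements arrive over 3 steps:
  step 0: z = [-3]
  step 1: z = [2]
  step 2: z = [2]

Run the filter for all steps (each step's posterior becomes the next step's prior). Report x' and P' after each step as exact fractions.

step 0: x̄ = F·x = [5, 6]
step 0: P̄ = F·P·Fᵀ + Q = [43 9; 9 30]
step 0: y = z − H·x̄ = [-30]
step 0: S = H·P̄·Hᵀ + R = [617]
step 0: K = P̄·Hᵀ·S⁻¹ = [147/617; 87/617]
step 0: x' = x̄ + K·y = [-1325/617, 1092/617]
step 0: P' = (I − K·H)·P̄ = [4922/617 -7236/617; -7236/617 10941/617]
step 1: x̄ = F·x = [-1951/617, 3975/617]
step 1: P̄ = F·P·Fᵀ + Q = [62443/617 -50358/617; -50358/617 46149/617]
step 1: y = z − H·x̄ = [-863/617]
step 1: S = H·P̄·Hᵀ + R = [143521/617]
step 1: K = P̄·Hᵀ·S⁻¹ = [86613/143521; -58776/143521]
step 1: x' = x̄ + K·y = [-574970/143521, 1006839/143521]
step 1: P' = (I − K·H)·P̄ = [2366402/143521 -3462990/143521; -3462990/143521 5135709/143521]
step 2: x̄ = F·x = [-2445547/143521, 1724910/143521]
step 2: P̄ = F·P·Fᵀ + Q = [28383927/143521 -24067704/143521; -24067704/143521 21728181/143521]
step 2: y = z − H·x̄ = [4173863/143521]
step 2: S = H·P̄·Hᵀ + R = [53842661/143521]
step 2: K = P̄·Hᵀ·S⁻¹ = [37016373/53842661; -28746750/53842661]
step 2: x' = x̄ + K·y = [159046492/53842661, -188900940/53842661]
step 2: P' = (I − K·H)·P̄ = [1101262458/53842661 -1614877314/53842661; -1614877314/53842661 2393569221/53842661]

step 0: x' = [-1325/617, 1092/617], P' = [4922/617 -7236/617; -7236/617 10941/617]
step 1: x' = [-574970/143521, 1006839/143521], P' = [2366402/143521 -3462990/143521; -3462990/143521 5135709/143521]
step 2: x' = [159046492/53842661, -188900940/53842661], P' = [1101262458/53842661 -1614877314/53842661; -1614877314/53842661 2393569221/53842661]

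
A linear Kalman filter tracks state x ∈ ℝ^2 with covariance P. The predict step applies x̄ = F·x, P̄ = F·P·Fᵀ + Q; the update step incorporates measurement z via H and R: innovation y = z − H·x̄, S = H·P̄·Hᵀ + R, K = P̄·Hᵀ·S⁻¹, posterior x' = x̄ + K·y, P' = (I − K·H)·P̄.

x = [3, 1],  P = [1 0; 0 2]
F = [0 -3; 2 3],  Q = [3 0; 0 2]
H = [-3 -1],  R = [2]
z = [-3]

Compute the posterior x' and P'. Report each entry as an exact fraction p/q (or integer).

x̄ = F·x = [-3, 9]
P̄ = F·P·Fᵀ + Q = [21 -18; -18 24]
y = z − H·x̄ = [-3]
S = H·P̄·Hᵀ + R = [107]
K = P̄·Hᵀ·S⁻¹ = [-45/107; 30/107]
x' = x̄ + K·y = [-186/107, 873/107]
P' = (I − K·H)·P̄ = [222/107 -576/107; -576/107 1668/107]

x' = [-186/107, 873/107]
P' = [222/107 -576/107; -576/107 1668/107]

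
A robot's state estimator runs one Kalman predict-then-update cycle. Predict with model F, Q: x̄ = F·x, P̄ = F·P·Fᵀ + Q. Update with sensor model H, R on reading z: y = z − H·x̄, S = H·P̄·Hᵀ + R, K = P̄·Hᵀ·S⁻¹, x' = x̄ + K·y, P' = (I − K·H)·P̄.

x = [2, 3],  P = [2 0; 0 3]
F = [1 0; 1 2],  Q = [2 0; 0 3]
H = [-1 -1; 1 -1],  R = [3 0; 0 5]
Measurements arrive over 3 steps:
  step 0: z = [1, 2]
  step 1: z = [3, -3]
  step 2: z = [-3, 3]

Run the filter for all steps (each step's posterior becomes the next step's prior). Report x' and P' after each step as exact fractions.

step 0: x̄ = F·x = [2, 8]
step 0: P̄ = F·P·Fᵀ + Q = [4 2; 2 17]
step 0: y = z − H·x̄ = [11, 8]
step 0: S = H·P̄·Hᵀ + R = [28 13; 13 22]
step 0: K = P̄·Hᵀ·S⁻¹ = [-158/447 134/447; -223/447 -173/447]
step 0: x' = x̄ + K·y = [76/149, -87/149]
step 0: P' = (I − K·H)·P̄ = [572/447 -98/447; -98/447 767/447]
step 1: x̄ = F·x = [76/149, -98/149]
step 1: P̄ = F·P·Fᵀ + Q = [1466/447 376/447; 376/447 4589/447]
step 1: y = z − H·x̄ = [425/149, -621/149]
step 1: S = H·P̄·Hᵀ + R = [2716/149 1041/149; 1041/149 7538/447]
step 1: K = P̄·Hᵀ·S⁻¹ = [-38678/115585 32738/115585; -54293/115585 -42107/115585]
step 1: x' = x̄ + K·y = [-187812/115585, -55392/115585]
step 1: P' = (I − K·H)·P̄ = [139862/115585 -23828/115585; -23828/115585 186707/115585]
step 2: x̄ = F·x = [-187812/115585, -298596/115585]
step 2: P̄ = F·P·Fᵀ + Q = [371032/115585 92206/115585; 92206/115585 1138133/115585]
step 2: y = z − H·x̄ = [-833163/115585, 235971/115585]
step 2: S = H·P̄·Hᵀ + R = [2040332/115585 767101/115585; 767101/115585 1902678/115585]
step 2: K = P̄·Hᵀ·S⁻¹ = [-9475974/28495487 7996262/28495487; -13311479/28495487 -10297565/28495487]
step 2: x' = x̄ + K·y = [38327832/28495487, 1315626/28495487]
step 2: P' = (I − K·H)·P̄ = [34204616/28495487 -5776694/28495487; -5776694/28495487 45711131/28495487]

step 0: x' = [76/149, -87/149], P' = [572/447 -98/447; -98/447 767/447]
step 1: x' = [-187812/115585, -55392/115585], P' = [139862/115585 -23828/115585; -23828/115585 186707/115585]
step 2: x' = [38327832/28495487, 1315626/28495487], P' = [34204616/28495487 -5776694/28495487; -5776694/28495487 45711131/28495487]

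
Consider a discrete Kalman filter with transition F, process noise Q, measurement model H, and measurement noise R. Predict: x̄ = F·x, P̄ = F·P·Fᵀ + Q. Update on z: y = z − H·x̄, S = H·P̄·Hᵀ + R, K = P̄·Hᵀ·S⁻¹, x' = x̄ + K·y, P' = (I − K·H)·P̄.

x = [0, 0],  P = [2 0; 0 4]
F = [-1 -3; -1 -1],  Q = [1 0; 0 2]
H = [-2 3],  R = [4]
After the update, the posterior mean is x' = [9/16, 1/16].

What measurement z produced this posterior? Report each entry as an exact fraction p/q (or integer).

z = [-1]

x̄ = F·x = [0, 0]
P̄ = F·P·Fᵀ + Q = [39 14; 14 8]
S = H·P̄·Hᵀ + R = [64]
K = P̄·Hᵀ·S⁻¹ = [-9/16; -1/16]
x' − x̄ = [9/16, 1/16] = K·y
y = (KᵀK)⁻¹·Kᵀ·(x' − x̄) = [-1]
z = y + H·x̄ = [-1] + [0] = [-1]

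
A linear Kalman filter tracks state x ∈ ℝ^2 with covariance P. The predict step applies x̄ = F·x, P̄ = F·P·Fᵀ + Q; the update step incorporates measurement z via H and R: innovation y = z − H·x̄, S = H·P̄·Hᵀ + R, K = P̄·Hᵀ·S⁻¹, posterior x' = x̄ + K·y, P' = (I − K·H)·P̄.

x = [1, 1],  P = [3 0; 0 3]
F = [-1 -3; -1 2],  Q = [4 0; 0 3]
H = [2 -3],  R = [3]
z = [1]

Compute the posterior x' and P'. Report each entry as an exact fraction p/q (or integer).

x̄ = F·x = [-4, 1]
P̄ = F·P·Fᵀ + Q = [34 -15; -15 18]
y = z − H·x̄ = [12]
S = H·P̄·Hᵀ + R = [481]
K = P̄·Hᵀ·S⁻¹ = [113/481; -84/481]
x' = x̄ + K·y = [-568/481, -527/481]
P' = (I − K·H)·P̄ = [3585/481 2277/481; 2277/481 1602/481]

x' = [-568/481, -527/481]
P' = [3585/481 2277/481; 2277/481 1602/481]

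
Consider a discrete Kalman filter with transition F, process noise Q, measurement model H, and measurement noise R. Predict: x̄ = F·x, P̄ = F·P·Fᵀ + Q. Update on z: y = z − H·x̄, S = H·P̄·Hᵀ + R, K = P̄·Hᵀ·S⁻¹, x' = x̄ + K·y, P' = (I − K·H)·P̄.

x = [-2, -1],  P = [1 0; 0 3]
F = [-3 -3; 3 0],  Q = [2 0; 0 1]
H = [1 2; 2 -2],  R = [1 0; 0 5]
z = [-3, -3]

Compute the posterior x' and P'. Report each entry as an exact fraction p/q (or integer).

x' = [-20319/11243, -7002/11243]
P' = [7366/11243 -1839/11243; -1839/11243 2741/11243]

x̄ = F·x = [9, -6]
P̄ = F·P·Fᵀ + Q = [38 -9; -9 10]
y = z − H·x̄ = [0, -33]
S = H·P̄·Hᵀ + R = [43 18; 18 269]
K = P̄·Hᵀ·S⁻¹ = [3688/11243 3682/11243; 3643/11243 -1832/11243]
x' = x̄ + K·y = [-20319/11243, -7002/11243]
P' = (I − K·H)·P̄ = [7366/11243 -1839/11243; -1839/11243 2741/11243]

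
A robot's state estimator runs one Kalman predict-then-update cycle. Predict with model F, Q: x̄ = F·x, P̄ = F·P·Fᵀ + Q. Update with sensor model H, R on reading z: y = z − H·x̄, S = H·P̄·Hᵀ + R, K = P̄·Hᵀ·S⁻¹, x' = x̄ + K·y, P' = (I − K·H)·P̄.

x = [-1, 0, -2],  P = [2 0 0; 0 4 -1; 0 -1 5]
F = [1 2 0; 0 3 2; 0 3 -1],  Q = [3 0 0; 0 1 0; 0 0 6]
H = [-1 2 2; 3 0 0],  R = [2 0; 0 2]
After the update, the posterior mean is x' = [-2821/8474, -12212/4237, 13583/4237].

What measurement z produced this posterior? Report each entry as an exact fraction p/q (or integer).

x̄ = F·x = [-1, -4, 2]
P̄ = F·P·Fᵀ + Q = [21 20 26; 20 45 23; 26 23 53]
S = H·P̄·Hᵀ + R = [415 213; 213 191]
K = P̄·Hᵀ·S⁻¹ = [71/16948 5511/16948; 1172/4237 24/4237; 1863/8474 1383/8474]
x' − x̄ = [5653/8474, 4736/4237, 5109/4237] = K·y
y = (KᵀK)⁻¹·Kᵀ·(x' − x̄) = [4, 2]
z = y + H·x̄ = [4, 2] + [-3, -3] = [1, -1]

z = [1, -1]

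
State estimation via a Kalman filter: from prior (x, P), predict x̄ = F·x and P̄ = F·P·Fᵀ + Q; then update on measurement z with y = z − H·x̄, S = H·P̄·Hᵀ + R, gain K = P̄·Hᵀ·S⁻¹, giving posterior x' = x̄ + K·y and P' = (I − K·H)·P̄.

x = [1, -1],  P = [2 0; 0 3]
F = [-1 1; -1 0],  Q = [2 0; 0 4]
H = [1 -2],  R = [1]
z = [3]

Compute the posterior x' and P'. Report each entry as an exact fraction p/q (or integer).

x' = [-13/8, -9/4]
P' = [53/8 13/4; 13/4 11/6]

x̄ = F·x = [-2, -1]
P̄ = F·P·Fᵀ + Q = [7 2; 2 6]
y = z − H·x̄ = [3]
S = H·P̄·Hᵀ + R = [24]
K = P̄·Hᵀ·S⁻¹ = [1/8; -5/12]
x' = x̄ + K·y = [-13/8, -9/4]
P' = (I − K·H)·P̄ = [53/8 13/4; 13/4 11/6]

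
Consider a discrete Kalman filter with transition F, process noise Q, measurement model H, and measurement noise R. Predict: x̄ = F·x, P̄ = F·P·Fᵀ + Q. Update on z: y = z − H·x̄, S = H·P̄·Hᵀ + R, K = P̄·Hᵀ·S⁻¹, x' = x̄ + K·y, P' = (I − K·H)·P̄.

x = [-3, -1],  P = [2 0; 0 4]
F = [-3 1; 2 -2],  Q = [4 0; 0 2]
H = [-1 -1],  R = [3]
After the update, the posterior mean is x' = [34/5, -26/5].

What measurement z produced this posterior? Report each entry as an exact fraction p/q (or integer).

x̄ = F·x = [8, -4]
P̄ = F·P·Fᵀ + Q = [26 -20; -20 26]
S = H·P̄·Hᵀ + R = [15]
K = P̄·Hᵀ·S⁻¹ = [-2/5; -2/5]
x' − x̄ = [-6/5, -6/5] = K·y
y = (KᵀK)⁻¹·Kᵀ·(x' − x̄) = [3]
z = y + H·x̄ = [3] + [-4] = [-1]

z = [-1]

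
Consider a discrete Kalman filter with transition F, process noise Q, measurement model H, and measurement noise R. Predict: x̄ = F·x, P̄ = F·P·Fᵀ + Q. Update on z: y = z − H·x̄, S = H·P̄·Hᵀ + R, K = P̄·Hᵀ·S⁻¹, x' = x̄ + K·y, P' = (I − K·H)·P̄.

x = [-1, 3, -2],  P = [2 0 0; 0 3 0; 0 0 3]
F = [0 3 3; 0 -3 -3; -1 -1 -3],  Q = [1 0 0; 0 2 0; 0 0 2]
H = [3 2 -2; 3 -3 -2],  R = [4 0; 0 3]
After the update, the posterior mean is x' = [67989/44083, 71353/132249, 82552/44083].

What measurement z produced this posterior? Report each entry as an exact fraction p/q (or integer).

z = [3, -1]

x̄ = F·x = [3, -3, 4]
P̄ = F·P·Fᵀ + Q = [55 -54 -36; -54 56 36; -36 36 34]
S = H·P̄·Hᵀ + R = [355 961; 961 2974]
K = P̄·Hᵀ·S⁻¹ = [69/44083 5892/44083; 23494/132249 -25468/132249; -12124/44083 -292/44083]
x' − x̄ = [-64260/44083, 468100/132249, -93780/44083] = K·y
y = (KᵀK)⁻¹·Kᵀ·(x' − x̄) = [8, -11]
z = y + H·x̄ = [8, -11] + [-5, 10] = [3, -1]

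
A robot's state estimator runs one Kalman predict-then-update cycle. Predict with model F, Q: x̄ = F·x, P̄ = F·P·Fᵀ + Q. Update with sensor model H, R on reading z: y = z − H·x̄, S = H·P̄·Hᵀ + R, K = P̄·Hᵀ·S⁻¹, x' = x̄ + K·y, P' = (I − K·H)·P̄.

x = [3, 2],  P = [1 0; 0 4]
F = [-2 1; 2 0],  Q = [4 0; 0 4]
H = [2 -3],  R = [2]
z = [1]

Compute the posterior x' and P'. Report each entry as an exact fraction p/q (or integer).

x' = [146/85, 78/85]
P' = [372/85 236/85; 236/85 168/85]

x̄ = F·x = [-4, 6]
P̄ = F·P·Fᵀ + Q = [12 -4; -4 8]
y = z − H·x̄ = [27]
S = H·P̄·Hᵀ + R = [170]
K = P̄·Hᵀ·S⁻¹ = [18/85; -16/85]
x' = x̄ + K·y = [146/85, 78/85]
P' = (I − K·H)·P̄ = [372/85 236/85; 236/85 168/85]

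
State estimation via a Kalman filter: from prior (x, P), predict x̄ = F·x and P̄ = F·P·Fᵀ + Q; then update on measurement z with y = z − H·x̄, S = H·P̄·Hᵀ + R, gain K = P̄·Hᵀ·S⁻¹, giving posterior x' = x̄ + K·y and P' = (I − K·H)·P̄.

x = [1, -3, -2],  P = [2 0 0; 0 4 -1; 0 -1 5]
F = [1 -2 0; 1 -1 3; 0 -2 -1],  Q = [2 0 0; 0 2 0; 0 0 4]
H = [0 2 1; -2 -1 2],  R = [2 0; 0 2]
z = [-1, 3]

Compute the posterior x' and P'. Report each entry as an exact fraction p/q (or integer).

x' = [93947/16159, -53307/16159, 8423/1469]
P' = [183160/16159 -70744/16159 13524/1469; -70744/16159 33706/16159 -5232/1469; 13524/1469 -5232/1469 11542/1469]

x̄ = F·x = [7, -2, 8]
P̄ = F·P·Fᵀ + Q = [20 16 14; 16 59 -2; 14 -2 21]
y = z − H·x̄ = [-5, -1]
S = H·P̄·Hᵀ + R = [251 -174; -174 185]
K = P̄·Hᵀ·S⁻¹ = [3638/16159 976/16159; 4930/16159 -3661/16159; 539/1469 634/1469]
x' = x̄ + K·y = [93947/16159, -53307/16159, 8423/1469]
P' = (I − K·H)·P̄ = [183160/16159 -70744/16159 13524/1469; -70744/16159 33706/16159 -5232/1469; 13524/1469 -5232/1469 11542/1469]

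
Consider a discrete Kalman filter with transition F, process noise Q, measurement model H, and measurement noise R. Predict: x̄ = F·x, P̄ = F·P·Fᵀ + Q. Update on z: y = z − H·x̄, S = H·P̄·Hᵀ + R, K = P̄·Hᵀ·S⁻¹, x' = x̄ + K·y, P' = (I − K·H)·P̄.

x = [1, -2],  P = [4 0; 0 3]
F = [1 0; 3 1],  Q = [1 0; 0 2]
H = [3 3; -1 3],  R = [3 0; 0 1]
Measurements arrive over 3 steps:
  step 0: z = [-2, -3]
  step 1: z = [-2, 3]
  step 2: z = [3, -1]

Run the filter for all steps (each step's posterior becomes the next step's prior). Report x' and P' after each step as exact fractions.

step 0: x' = [318/1147, -1050/1147], P' = [737/3441 4/1147; 4/1147 95/1147]
step 1: x' = [-880411/926153, 513233/926153], P' = [189062/926153 2223/926153; 2223/926153 75500/926153]
step 2: x' = [57155315/80946207, -881648/26982069], P' = [49550011/242838621 189803/80946207; 189803/80946207 2198626/26982069]

step 0: x̄ = F·x = [1, 1]
step 0: P̄ = F·P·Fᵀ + Q = [5 12; 12 41]
step 0: y = z − H·x̄ = [-8, -5]
step 0: S = H·P̄·Hᵀ + R = [633 426; 426 303]
step 0: K = P̄·Hᵀ·S⁻¹ = [749/3441 -701/3441; 99/1147 281/1147]
step 0: x' = x̄ + K·y = [318/1147, -1050/1147]
step 0: P' = (I − K·H)·P̄ = [737/3441 4/1147; 4/1147 95/1147]
step 1: x̄ = F·x = [318/1147, -96/1147]
step 1: P̄ = F·P·Fᵀ + Q = [4178/3441 741/1147; 741/1147 4624/1147]
step 1: y = z − H·x̄ = [-80/31, 4047/1147]
step 1: S = H·P̄·Hᵀ + R = [1917/31 1132/31; 1132/31 119129/3441]
step 1: K = P̄·Hᵀ·S⁻¹ = [191285/926153 -182393/926153; 77723/926153 224277/926153]
step 1: x' = x̄ + K·y = [-880411/926153, 513233/926153]
step 1: P' = (I − K·H)·P̄ = [189062/926153 2223/926153; 2223/926153 75500/926153]
step 2: x̄ = F·x = [-880411/926153, -2128000/926153]
step 2: P̄ = F·P·Fᵀ + Q = [1115215/926153 569409/926153; 569409/926153 3642702/926153]
step 2: y = z − H·x̄ = [11803692/926153, 4577436/926153]
step 2: S = H·P̄·Hᵀ + R = [55849074/926153 32855127/926153; 32855127/926153 31409232/926153]
step 2: K = P̄·Hᵀ·S⁻¹ = [50119420/242838621 -47841784/242838621; 6785681/80946207 19597831/80946207]
step 2: x' = x̄ + K·y = [57155315/80946207, -881648/26982069]
step 2: P' = (I − K·H)·P̄ = [49550011/242838621 189803/80946207; 189803/80946207 2198626/26982069]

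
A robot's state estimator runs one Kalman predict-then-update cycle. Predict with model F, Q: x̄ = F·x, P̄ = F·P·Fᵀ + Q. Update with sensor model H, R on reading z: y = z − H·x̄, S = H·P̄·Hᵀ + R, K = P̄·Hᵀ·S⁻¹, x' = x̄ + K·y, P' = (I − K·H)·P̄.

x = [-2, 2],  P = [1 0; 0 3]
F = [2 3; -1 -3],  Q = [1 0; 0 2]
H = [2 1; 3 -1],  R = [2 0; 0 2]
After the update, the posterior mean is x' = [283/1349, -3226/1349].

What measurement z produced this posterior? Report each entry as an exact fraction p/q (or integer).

z = [-2, 3]

x̄ = F·x = [2, -4]
P̄ = F·P·Fᵀ + Q = [32 -29; -29 30]
S = H·P̄·Hᵀ + R = [44 133; 133 494]
K = P̄·Hᵀ·S⁻¹ = [35/213 845/4047; 91/213 -1424/4047]
x' − x̄ = [-2415/1349, 2170/1349] = K·y
y = (KᵀK)⁻¹·Kᵀ·(x' − x̄) = [-2, -7]
z = y + H·x̄ = [-2, -7] + [0, 10] = [-2, 3]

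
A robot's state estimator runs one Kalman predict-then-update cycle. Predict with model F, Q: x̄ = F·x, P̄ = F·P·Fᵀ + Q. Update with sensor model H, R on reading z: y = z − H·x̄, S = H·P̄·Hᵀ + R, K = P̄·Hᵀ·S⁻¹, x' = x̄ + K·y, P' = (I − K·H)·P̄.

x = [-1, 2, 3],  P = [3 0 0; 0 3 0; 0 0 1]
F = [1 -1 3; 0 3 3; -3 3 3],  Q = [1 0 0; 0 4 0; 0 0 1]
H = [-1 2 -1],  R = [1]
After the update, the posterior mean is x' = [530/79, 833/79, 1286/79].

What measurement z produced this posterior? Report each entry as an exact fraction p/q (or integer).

z = [-2]

x̄ = F·x = [6, 15, 18]
P̄ = F·P·Fᵀ + Q = [16 0 -9; 0 40 36; -9 36 64]
S = H·P̄·Hᵀ + R = [79]
K = P̄·Hᵀ·S⁻¹ = [-7/79; 44/79; 17/79]
x' − x̄ = [56/79, -352/79, -136/79] = K·y
y = (KᵀK)⁻¹·Kᵀ·(x' − x̄) = [-8]
z = y + H·x̄ = [-8] + [6] = [-2]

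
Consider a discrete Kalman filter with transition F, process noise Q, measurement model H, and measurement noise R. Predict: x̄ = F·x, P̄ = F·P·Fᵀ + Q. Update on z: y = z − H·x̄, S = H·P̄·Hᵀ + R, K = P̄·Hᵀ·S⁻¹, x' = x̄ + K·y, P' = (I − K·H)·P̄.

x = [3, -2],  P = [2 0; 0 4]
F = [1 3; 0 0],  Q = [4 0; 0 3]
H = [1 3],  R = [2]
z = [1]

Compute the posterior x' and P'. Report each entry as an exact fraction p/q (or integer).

x' = [-45/71, 36/71]
P' = [1218/71 -378/71; -378/71 132/71]

x̄ = F·x = [-3, 0]
P̄ = F·P·Fᵀ + Q = [42 0; 0 3]
y = z − H·x̄ = [4]
S = H·P̄·Hᵀ + R = [71]
K = P̄·Hᵀ·S⁻¹ = [42/71; 9/71]
x' = x̄ + K·y = [-45/71, 36/71]
P' = (I − K·H)·P̄ = [1218/71 -378/71; -378/71 132/71]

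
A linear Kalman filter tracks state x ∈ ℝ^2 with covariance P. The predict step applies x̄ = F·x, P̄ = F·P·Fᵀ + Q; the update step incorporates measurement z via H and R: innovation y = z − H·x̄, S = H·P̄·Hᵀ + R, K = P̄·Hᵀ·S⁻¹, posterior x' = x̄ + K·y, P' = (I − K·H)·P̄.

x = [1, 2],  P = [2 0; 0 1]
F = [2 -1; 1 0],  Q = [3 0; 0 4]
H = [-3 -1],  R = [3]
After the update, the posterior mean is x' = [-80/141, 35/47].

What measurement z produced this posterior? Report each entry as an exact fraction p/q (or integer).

x̄ = F·x = [0, 1]
P̄ = F·P·Fᵀ + Q = [12 4; 4 6]
S = H·P̄·Hᵀ + R = [141]
K = P̄·Hᵀ·S⁻¹ = [-40/141; -6/47]
x' − x̄ = [-80/141, -12/47] = K·y
y = (KᵀK)⁻¹·Kᵀ·(x' − x̄) = [2]
z = y + H·x̄ = [2] + [-1] = [1]

z = [1]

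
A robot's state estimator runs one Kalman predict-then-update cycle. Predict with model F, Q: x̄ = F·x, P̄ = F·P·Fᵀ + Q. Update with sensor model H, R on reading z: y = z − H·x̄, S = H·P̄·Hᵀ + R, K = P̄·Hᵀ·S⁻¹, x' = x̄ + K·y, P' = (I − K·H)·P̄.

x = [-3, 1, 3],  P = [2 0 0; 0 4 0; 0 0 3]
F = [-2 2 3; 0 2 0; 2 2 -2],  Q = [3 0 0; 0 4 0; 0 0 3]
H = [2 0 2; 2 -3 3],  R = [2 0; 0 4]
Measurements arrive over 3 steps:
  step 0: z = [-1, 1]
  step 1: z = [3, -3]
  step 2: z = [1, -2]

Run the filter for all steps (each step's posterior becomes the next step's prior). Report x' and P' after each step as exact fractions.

step 0: x̄ = F·x = [17, 2, -10]
step 0: P̄ = F·P·Fᵀ + Q = [54 16 -10; 16 20 16; -10 16 39]
step 0: y = z − H·x̄ = [-15, 3]
step 0: S = H·P̄·Hᵀ + R = [294 158; 158 151]
step 0: K = P̄·Hᵀ·S⁻¹ = [4274/9715 -2542/9715; 3252/9715 -2116/9715; 508/9715 2621/9715]
step 0: x' = x̄ + K·y = [93419/9715, -35698/9715, -96907/9715]
step 0: P' = (I − K·H)·P̄ = [224758/9715 -67256/9715 -220484/9715; -67256/9715 28492/9715 70508/9715; -220484/9715 70508/9715 220992/9715]
step 1: x̄ = F·x = [-109791/1943, -71396/9715, 10664/335]
step 1: P̄ = F·P·Fᵀ + Q = [1412205/1943 161208/1943 -28792/67; 161208/1943 152828/9715 -15072/335; -28792/67 -15072/335 89237/335]
step 1: y = z − H·x̄ = [508543/9715, -73191/9715]
step 1: S = H·P̄·Hᵀ + R = [5216302/9715 -190774/9715; -190774/9715 1046293/9715]
step 1: K = P̄·Hᵀ·S⁻¹ = [302781425/279021387 -163624660/279021387; 12729196/93007129 -11694476/93007129; -163793878/279021387 163529273/279021387]
step 1: x' = x̄ + K·y = [1315804550/279021387, 70914764/93007129, -923938555/279021387]
step 1: P' = (I − K·H)·P̄ = [9072755035/279021387 -834434680/93007129 -8769973610/279021387; -834434680/93007129 306466724/93007129 847163876/93007129; -8769973610/279021387 847163876/93007129 8606179732/279021387]
step 2: x̄ = F·x = [-4977936181/279021387, 141829528/93007129, 1634991598/93007129]
step 2: P̄ = F·P·Fᵀ + Q = [274025317753/279021387 9646588872/93007129 -55622416896/93007129; 9646588872/93007129 1597895412/93007129 -5500527328/93007129; -55622416896/93007129 -5500527328/93007129 35010609151/93007129]
step 2: y = z − H·x̄ = [424944161/279021387, -4040629042/279021387]
step 2: S = H·P̄·Hᵀ + R = [181848618094/279021387 -17009378942/279021387; -17009378942/279021387 32991247825/279021387]
step 2: K = P̄·Hᵀ·S⁻¹ = [11470250418877/10232358737039 -6297136424196/10232358737039; 1287606524276/10232358737039 -1199013048356/10232358737039; -6370566674270/10232358737039 6288631734725/10232358737039]
step 2: x' = x̄ + K·y = [-73891900323490/10232358737039, 34928073986972/10232358737039, 79106117252858/10232358737039]
step 2: P' = (I − K·H)·P̄ = [350312730031263/10232358737039 -96904477692616/10232358737039 -338842479612386/10232358737039; -96904477692616/10232358737039 35187783152956/10232358737039 98192084216892/10232358737039; -338842479612386/10232358737039 98192084216892/10232358737039 332471912938116/10232358737039]

step 0: x' = [93419/9715, -35698/9715, -96907/9715], P' = [224758/9715 -67256/9715 -220484/9715; -67256/9715 28492/9715 70508/9715; -220484/9715 70508/9715 220992/9715]
step 1: x' = [1315804550/279021387, 70914764/93007129, -923938555/279021387], P' = [9072755035/279021387 -834434680/93007129 -8769973610/279021387; -834434680/93007129 306466724/93007129 847163876/93007129; -8769973610/279021387 847163876/93007129 8606179732/279021387]
step 2: x' = [-73891900323490/10232358737039, 34928073986972/10232358737039, 79106117252858/10232358737039], P' = [350312730031263/10232358737039 -96904477692616/10232358737039 -338842479612386/10232358737039; -96904477692616/10232358737039 35187783152956/10232358737039 98192084216892/10232358737039; -338842479612386/10232358737039 98192084216892/10232358737039 332471912938116/10232358737039]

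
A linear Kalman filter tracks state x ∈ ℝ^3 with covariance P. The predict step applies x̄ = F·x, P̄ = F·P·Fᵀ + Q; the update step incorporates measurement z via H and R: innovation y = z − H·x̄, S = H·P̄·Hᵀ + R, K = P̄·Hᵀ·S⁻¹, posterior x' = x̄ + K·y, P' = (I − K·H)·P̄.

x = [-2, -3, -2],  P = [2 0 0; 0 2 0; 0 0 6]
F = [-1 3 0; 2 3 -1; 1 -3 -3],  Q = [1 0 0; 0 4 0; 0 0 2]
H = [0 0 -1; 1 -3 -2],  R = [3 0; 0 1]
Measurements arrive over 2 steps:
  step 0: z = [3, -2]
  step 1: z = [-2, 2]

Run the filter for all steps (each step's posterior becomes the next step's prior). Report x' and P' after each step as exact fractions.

step 0: x' = [3952/3495, 6641/3495, -1583/1165], P' = [274091/20970 56429/10485 -5192/3495; 56429/10485 36022/10485 -7996/3495; -5192/3495 -7996/3495 3148/1165]
step 1: x' = [1109278193/251819549, 73856356/251819549, 195345961/251819549], P' = [2090958492/251819549 538460476/251819549 242771313/251819549; 538460476/251819549 358008184/251819549 -225041352/251819549; 242771313/251819549 -225041352/251819549 460237056/251819549]

step 0: x̄ = F·x = [-7, -11, 13]
step 0: P̄ = F·P·Fᵀ + Q = [21 14 -20; 14 36 4; -20 4 76]
step 0: y = z − H·x̄ = [16, -2]
step 0: S = H·P̄·Hᵀ + R = [79 184; 184 694]
step 0: K = P̄·Hᵀ·S⁻¹ = [5192/10485 -2179/20970; 7996/10485 -3661/10485; -3148/3495 -92/3495]
step 0: x' = x̄ + K·y = [3952/3495, 6641/3495, -1583/1165]
step 0: P' = (I − K·H)·P̄ = [274091/20970 56429/10485 -5192/3495; 56429/10485 36022/10485 -7996/3495; -5192/3495 -7996/3495 3148/1165]
step 1: x̄ = F·x = [15971/3495, 32576/3495, -1724/3495]
step 1: P̄ = F·P·Fᵀ + Q = [266309/20970 275782/10485 92989/20970; 275782/10485 1826032/10485 118562/10485; 92989/20970 118562/10485 120599/20970]
step 1: y = z − H·x̄ = [-8714/3495, 28433/1165]
step 1: S = H·P̄·Hᵀ + R = [183509/20970 95509/2330; 95509/2330 3644711/2330]
step 1: K = P̄·Hᵀ·S⁻¹ = [-80923771/251819549 -9965562/251819549; 75013784/251819549 -85481372/251819549; -153412352/251819549 -2578743/251819549]
step 1: x' = x̄ + K·y = [1109278193/251819549, 73856356/251819549, 195345961/251819549]
step 1: P' = (I − K·H)·P̄ = [2090958492/251819549 538460476/251819549 242771313/251819549; 538460476/251819549 358008184/251819549 -225041352/251819549; 242771313/251819549 -225041352/251819549 460237056/251819549]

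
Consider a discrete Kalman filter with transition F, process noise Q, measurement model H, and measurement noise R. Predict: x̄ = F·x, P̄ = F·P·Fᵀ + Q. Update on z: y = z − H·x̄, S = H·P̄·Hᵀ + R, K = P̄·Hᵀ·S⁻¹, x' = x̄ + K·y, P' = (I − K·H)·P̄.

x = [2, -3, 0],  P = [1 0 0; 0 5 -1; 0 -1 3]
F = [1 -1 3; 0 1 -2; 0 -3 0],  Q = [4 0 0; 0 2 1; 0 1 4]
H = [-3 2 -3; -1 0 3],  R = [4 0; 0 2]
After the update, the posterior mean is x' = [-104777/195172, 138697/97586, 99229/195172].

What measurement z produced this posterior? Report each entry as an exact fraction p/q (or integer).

z = [3, 2]

x̄ = F·x = [5, -3, 9]
P̄ = F·P·Fᵀ + Q = [43 -28 24; -28 23 -20; 24 -20 49]
S = H·P̄·Hᵀ + R = [1932 -520; -520 342]
K = P̄·Hᵀ·S⁻¹ = [-36407/195172 -19403/97586; 12085/97586 4622/48793; -12309/195172 25739/97586]
x' − x̄ = [-1080637/195172, 431455/97586, -1657319/195172] = K·y
y = (KᵀK)⁻¹·Kᵀ·(x' − x̄) = [51, -20]
z = y + H·x̄ = [51, -20] + [-48, 22] = [3, 2]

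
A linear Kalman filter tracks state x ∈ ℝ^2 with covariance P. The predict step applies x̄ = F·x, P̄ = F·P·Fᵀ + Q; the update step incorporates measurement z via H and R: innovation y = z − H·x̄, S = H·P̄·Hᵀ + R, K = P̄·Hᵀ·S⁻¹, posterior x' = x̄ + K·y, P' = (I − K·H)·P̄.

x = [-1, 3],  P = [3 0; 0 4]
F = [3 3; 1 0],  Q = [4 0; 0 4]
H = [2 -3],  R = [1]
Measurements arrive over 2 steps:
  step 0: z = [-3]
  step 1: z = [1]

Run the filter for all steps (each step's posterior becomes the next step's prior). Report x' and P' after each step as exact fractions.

step 0: x̄ = F·x = [6, -1]
step 0: P̄ = F·P·Fᵀ + Q = [67 9; 9 7]
step 0: y = z − H·x̄ = [-18]
step 0: S = H·P̄·Hᵀ + R = [224]
step 0: K = P̄·Hᵀ·S⁻¹ = [107/224; -3/224]
step 0: x' = x̄ + K·y = [-291/112, -85/112]
step 0: P' = (I − K·H)·P̄ = [3559/224 2337/224; 2337/224 1559/224]
step 1: x̄ = F·x = [-141/14, -291/112]
step 1: P̄ = F·P·Fᵀ + Q = [2782/7 2211/28; 2211/28 4455/224]
step 1: y = z − H·x̄ = [1495/112]
step 1: S = H·P̄·Hᵀ + R = [184159/224]
step 1: K = P̄·Hᵀ·S⁻¹ = [124984/184159; 22011/184159]
step 1: x' = x̄ + K·y = [-186431/184159, -184677/184159]
step 1: P' = (I − K·H)·P̄ = [3453440/184159 2260632/184159; 2260632/184159 1499751/184159]

step 0: x' = [-291/112, -85/112], P' = [3559/224 2337/224; 2337/224 1559/224]
step 1: x' = [-186431/184159, -184677/184159], P' = [3453440/184159 2260632/184159; 2260632/184159 1499751/184159]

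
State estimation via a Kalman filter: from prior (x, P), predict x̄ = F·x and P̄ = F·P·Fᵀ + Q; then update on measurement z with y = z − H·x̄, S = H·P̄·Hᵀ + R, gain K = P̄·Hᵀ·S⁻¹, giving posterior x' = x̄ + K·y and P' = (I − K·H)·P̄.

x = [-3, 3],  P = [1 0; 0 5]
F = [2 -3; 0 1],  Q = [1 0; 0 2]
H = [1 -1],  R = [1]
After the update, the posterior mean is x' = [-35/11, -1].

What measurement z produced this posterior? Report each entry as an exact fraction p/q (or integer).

x̄ = F·x = [-15, 3]
P̄ = F·P·Fᵀ + Q = [50 -15; -15 7]
S = H·P̄·Hᵀ + R = [88]
K = P̄·Hᵀ·S⁻¹ = [65/88; -1/4]
x' − x̄ = [130/11, -4] = K·y
y = (KᵀK)⁻¹·Kᵀ·(x' − x̄) = [16]
z = y + H·x̄ = [16] + [-18] = [-2]

z = [-2]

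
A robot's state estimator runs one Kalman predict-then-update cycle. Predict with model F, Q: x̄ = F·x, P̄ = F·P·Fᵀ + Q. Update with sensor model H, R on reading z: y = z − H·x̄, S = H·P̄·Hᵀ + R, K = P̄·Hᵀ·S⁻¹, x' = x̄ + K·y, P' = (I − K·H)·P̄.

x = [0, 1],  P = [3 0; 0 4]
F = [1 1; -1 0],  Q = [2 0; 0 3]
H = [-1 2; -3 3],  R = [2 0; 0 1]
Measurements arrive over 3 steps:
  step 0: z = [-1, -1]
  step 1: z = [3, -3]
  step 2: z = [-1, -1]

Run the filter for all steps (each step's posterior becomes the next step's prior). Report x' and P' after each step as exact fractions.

step 0: x̄ = F·x = [1, 0]
step 0: P̄ = F·P·Fᵀ + Q = [9 -3; -3 6]
step 0: y = z − H·x̄ = [0, 2]
step 0: S = H·P̄·Hᵀ + R = [47 90; 90 190]
step 0: K = P̄·Hᵀ·S⁻¹ = [39/83 -171/415; 42/83 -81/830]
step 0: x' = x̄ + K·y = [73/415, -81/415]
step 0: P' = (I − K·H)·P̄ = [504/415 447/415; 447/415 867/830]
step 1: x̄ = F·x = [-8/415, -73/415]
step 1: P̄ = F·P·Fᵀ + Q = [5323/830 -951/415; -951/415 1749/415]
step 1: y = z − H·x̄ = [1383/415, -210/83]
step 1: S = H·P̄·Hᵀ + R = [28583/830 10815/166; 10815/166 22891/166]
step 1: K = P̄·Hᵀ·S⁻¹ = [1669/4549 -1650/4549; 171573/418508 -21825/418508]
step 1: x' = x̄ + K·y = [9649/4549, 553375/418508]
step 1: P' = (I − K·H)·P̄ = [4438/4549 3888/4549; 3888/4549 350421/418508]
step 2: x̄ = F·x = [1441083/418508, -9649/4549]
step 2: P̄ = F·P·Fᵀ + Q = [2311125/418508 -8326/4549; -8326/4549 18085/4549]
step 2: y = z − H·x̄ = [2797991/418508, 6567865/418508]
step 2: S = H·P̄·Hᵀ + R = [12867389/418508 23810223/418508; 23810223/418508 49980869/418508]
step 2: K = P̄·Hᵀ·S⁻¹ = [16557986/45516791 -16294851/45516791; 74168685/182067164 -8779479/182067164]
step 2: x' = x̄ + K·y = [11708708/45516791, -28103639/182067164]
step 2: P' = (I − K·H)·P̄ = [43979206/45516791 38547589/45516791; 38547589/45516791 151263863/182067164]

step 0: x' = [73/415, -81/415], P' = [504/415 447/415; 447/415 867/830]
step 1: x' = [9649/4549, 553375/418508], P' = [4438/4549 3888/4549; 3888/4549 350421/418508]
step 2: x' = [11708708/45516791, -28103639/182067164], P' = [43979206/45516791 38547589/45516791; 38547589/45516791 151263863/182067164]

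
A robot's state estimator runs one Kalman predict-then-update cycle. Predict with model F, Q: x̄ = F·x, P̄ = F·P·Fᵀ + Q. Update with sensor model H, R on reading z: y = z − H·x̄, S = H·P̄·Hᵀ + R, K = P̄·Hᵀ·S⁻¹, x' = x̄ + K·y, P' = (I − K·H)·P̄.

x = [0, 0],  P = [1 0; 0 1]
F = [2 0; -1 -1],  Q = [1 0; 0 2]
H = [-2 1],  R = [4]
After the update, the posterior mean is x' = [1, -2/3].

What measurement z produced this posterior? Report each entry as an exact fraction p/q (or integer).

z = [-3]

x̄ = F·x = [0, 0]
P̄ = F·P·Fᵀ + Q = [5 -2; -2 4]
S = H·P̄·Hᵀ + R = [36]
K = P̄·Hᵀ·S⁻¹ = [-1/3; 2/9]
x' − x̄ = [1, -2/3] = K·y
y = (KᵀK)⁻¹·Kᵀ·(x' − x̄) = [-3]
z = y + H·x̄ = [-3] + [0] = [-3]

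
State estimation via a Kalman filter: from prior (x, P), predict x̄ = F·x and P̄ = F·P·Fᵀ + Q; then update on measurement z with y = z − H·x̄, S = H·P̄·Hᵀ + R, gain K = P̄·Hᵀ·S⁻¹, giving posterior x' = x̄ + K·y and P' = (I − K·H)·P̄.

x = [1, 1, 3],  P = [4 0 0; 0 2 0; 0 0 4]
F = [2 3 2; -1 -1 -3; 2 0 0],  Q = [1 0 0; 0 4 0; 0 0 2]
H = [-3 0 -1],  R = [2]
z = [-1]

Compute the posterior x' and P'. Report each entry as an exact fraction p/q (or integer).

x̄ = F·x = [11, -11, 2]
P̄ = F·P·Fᵀ + Q = [51 -38 16; -38 46 -8; 16 -8 18]
y = z − H·x̄ = [34]
S = H·P̄·Hᵀ + R = [575]
K = P̄·Hᵀ·S⁻¹ = [-169/575; 122/575; -66/575]
x' = x̄ + K·y = [579/575, -2177/575, -1094/575]
P' = (I − K·H)·P̄ = [764/575 -1232/575 -1954/575; -1232/575 11566/575 3452/575; -1954/575 3452/575 5994/575]

x' = [579/575, -2177/575, -1094/575]
P' = [764/575 -1232/575 -1954/575; -1232/575 11566/575 3452/575; -1954/575 3452/575 5994/575]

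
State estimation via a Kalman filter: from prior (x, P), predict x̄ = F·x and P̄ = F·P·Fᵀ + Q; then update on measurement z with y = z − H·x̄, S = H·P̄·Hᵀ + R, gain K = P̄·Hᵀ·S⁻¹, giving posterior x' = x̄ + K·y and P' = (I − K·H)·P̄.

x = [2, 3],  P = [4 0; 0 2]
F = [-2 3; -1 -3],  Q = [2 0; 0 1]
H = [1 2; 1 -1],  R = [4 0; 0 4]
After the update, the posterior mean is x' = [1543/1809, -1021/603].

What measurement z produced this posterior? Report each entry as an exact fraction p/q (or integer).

x̄ = F·x = [5, -11]
P̄ = F·P·Fᵀ + Q = [36 -10; -10 23]
S = H·P̄·Hᵀ + R = [92 -20; -20 83]
K = P̄·Hᵀ·S⁻¹ = [562/1809 1138/1809; 194/603 -193/603]
x' − x̄ = [-7502/1809, 5612/603] = K·y
y = (KᵀK)⁻¹·Kᵀ·(x' − x̄) = [15, -14]
z = y + H·x̄ = [15, -14] + [-17, 16] = [-2, 2]

z = [-2, 2]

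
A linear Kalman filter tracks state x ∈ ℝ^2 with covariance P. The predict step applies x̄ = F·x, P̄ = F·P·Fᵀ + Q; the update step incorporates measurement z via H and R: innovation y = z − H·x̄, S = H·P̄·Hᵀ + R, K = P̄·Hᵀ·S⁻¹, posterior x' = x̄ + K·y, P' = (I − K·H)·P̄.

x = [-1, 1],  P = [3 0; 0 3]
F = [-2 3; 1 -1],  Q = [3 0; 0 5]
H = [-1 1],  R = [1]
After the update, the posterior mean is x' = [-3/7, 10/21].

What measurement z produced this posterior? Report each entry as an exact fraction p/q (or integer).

z = [1]

x̄ = F·x = [5, -2]
P̄ = F·P·Fᵀ + Q = [42 -15; -15 11]
S = H·P̄·Hᵀ + R = [84]
K = P̄·Hᵀ·S⁻¹ = [-19/28; 13/42]
x' − x̄ = [-38/7, 52/21] = K·y
y = (KᵀK)⁻¹·Kᵀ·(x' − x̄) = [8]
z = y + H·x̄ = [8] + [-7] = [1]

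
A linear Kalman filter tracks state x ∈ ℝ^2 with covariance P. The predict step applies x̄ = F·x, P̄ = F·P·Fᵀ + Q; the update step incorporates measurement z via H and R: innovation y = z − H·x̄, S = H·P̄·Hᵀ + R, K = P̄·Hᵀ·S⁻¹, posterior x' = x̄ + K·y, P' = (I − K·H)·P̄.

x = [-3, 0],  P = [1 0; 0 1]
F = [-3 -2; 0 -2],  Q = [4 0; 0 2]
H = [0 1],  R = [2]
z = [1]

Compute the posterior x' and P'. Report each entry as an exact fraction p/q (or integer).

x̄ = F·x = [9, 0]
P̄ = F·P·Fᵀ + Q = [17 4; 4 6]
y = z − H·x̄ = [1]
S = H·P̄·Hᵀ + R = [8]
K = P̄·Hᵀ·S⁻¹ = [1/2; 3/4]
x' = x̄ + K·y = [19/2, 3/4]
P' = (I − K·H)·P̄ = [15 1; 1 3/2]

x' = [19/2, 3/4]
P' = [15 1; 1 3/2]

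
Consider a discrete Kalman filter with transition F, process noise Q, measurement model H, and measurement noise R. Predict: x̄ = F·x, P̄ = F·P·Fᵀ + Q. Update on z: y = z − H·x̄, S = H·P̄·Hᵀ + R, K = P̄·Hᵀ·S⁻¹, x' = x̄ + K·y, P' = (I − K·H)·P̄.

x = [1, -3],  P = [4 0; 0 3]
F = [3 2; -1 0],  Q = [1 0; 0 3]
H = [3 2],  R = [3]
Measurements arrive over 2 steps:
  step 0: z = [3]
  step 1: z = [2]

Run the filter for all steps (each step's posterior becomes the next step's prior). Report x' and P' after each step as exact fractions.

step 0: x̄ = F·x = [-3, -1]
step 0: P̄ = F·P·Fᵀ + Q = [49 -12; -12 7]
step 0: y = z − H·x̄ = [14]
step 0: S = H·P̄·Hᵀ + R = [328]
step 0: K = P̄·Hᵀ·S⁻¹ = [3/8; -11/164]
step 0: x' = x̄ + K·y = [9/4, -159/82]
step 0: P' = (I − K·H)·P̄ = [23/8 -15/4; -15/4 453/82]
step 1: x̄ = F·x = [471/164, -9/4]
step 1: P̄ = F·P·Fᵀ + Q = [1303/328 -9/8; -9/8 47/8]
step 1: y = z − H·x̄ = [-347/164]
step 1: S = H·P̄·Hᵀ + R = [15991/328]
step 1: K = P̄·Hᵀ·S⁻¹ = [3171/15991; 2747/15991]
step 1: x' = x̄ + K·y = [39216/15991, -41792/15991]
step 1: P' = (I − K·H)·P̄ = [32869/15991 -44547/15991; -44547/15991 70941/15991]

step 0: x' = [9/4, -159/82], P' = [23/8 -15/4; -15/4 453/82]
step 1: x' = [39216/15991, -41792/15991], P' = [32869/15991 -44547/15991; -44547/15991 70941/15991]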